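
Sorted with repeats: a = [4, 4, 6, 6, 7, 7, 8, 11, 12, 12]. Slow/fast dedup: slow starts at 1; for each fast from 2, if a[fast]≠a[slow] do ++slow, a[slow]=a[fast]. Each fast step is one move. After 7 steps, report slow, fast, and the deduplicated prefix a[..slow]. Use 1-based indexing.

slow=5, fast=9, prefix=[4, 6, 7, 8, 11]

slow=1 fast=2: a[fast]=4=a[slow] dup, fast++
slow=1 fast=3: a[fast]=6≠a[slow]=4 write a[2]=6, slow++,fast++
slow=2 fast=4: a[fast]=6=a[slow] dup, fast++
slow=2 fast=5: a[fast]=7≠a[slow]=6 write a[3]=7, slow++,fast++
slow=3 fast=6: a[fast]=7=a[slow] dup, fast++
slow=3 fast=7: a[fast]=8≠a[slow]=7 write a[4]=8, slow++,fast++
slow=4 fast=8: a[fast]=11≠a[slow]=8 write a[5]=11, slow++,fast++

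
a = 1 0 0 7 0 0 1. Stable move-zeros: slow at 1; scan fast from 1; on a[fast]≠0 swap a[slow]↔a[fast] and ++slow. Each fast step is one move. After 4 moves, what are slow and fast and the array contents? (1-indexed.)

(s=1,f=1) a[fast]=1≠0 swap→a[1]=1 → slow++,fast++
(s=2,f=2) a[fast]=0 → fast++
(s=2,f=3) a[fast]=0 → fast++
(s=2,f=4) a[fast]=7≠0 swap→a[2]=7 → slow++,fast++

slow=3, fast=5, a=[1, 7, 0, 0, 0, 0, 1]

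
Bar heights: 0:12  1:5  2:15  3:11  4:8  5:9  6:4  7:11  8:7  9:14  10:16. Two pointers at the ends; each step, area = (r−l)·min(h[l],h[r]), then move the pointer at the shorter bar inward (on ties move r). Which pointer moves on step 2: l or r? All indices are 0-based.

l=0 r=10: min(12,16)*10=120 best=120 *, l++
l=1 r=10: min(5,16)*9=45 best=120, l++

l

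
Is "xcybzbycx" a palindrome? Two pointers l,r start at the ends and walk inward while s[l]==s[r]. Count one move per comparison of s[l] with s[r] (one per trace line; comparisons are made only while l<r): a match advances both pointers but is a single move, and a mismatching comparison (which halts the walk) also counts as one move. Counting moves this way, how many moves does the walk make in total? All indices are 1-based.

4 moves

l=1 r=9: 'x'=='x', l++,r--
l=2 r=8: 'c'=='c', l++,r--
l=3 r=7: 'y'=='y', l++,r--
l=4 r=6: 'b'=='b', l++,r--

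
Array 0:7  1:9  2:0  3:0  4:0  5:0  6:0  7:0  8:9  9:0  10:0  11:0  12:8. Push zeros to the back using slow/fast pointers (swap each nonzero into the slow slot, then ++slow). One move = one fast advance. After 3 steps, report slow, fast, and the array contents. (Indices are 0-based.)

(s=0,f=0) a[fast]=7≠0 swap→a[0]=7 → slow++,fast++
(s=1,f=1) a[fast]=9≠0 swap→a[1]=9 → slow++,fast++
(s=2,f=2) a[fast]=0 → fast++

slow=2, fast=3, a=[7, 9, 0, 0, 0, 0, 0, 0, 9, 0, 0, 0, 8]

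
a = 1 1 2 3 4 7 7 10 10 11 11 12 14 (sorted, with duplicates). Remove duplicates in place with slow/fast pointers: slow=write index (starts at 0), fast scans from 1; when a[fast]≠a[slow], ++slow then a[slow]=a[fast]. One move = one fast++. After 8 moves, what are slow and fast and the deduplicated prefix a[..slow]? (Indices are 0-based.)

slow=0 fast=1: a[fast]=1=a[slow] dup, fast++
slow=0 fast=2: a[fast]=2≠a[slow]=1 write a[1]=2, slow++,fast++
slow=1 fast=3: a[fast]=3≠a[slow]=2 write a[2]=3, slow++,fast++
slow=2 fast=4: a[fast]=4≠a[slow]=3 write a[3]=4, slow++,fast++
slow=3 fast=5: a[fast]=7≠a[slow]=4 write a[4]=7, slow++,fast++
slow=4 fast=6: a[fast]=7=a[slow] dup, fast++
slow=4 fast=7: a[fast]=10≠a[slow]=7 write a[5]=10, slow++,fast++
slow=5 fast=8: a[fast]=10=a[slow] dup, fast++

slow=5, fast=9, prefix=[1, 2, 3, 4, 7, 10]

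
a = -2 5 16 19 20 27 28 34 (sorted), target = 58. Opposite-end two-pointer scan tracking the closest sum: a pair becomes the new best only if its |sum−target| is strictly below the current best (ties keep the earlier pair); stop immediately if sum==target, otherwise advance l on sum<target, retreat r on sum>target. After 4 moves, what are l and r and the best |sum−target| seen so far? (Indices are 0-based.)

l=0 r=7: -2+34=32 d=26 *, l++
l=1 r=7: 5+34=39 d=19 *, l++
l=2 r=7: 16+34=50 d=8 *, l++
l=3 r=7: 19+34=53 d=5 *, l++

l=4, r=7, best |Δ|=5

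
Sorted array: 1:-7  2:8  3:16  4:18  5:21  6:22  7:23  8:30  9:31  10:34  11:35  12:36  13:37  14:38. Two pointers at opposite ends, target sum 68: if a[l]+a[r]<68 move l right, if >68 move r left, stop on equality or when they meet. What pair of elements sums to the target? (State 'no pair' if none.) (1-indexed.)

(30, 38)

l=1 r=14: -7+38=31 <68, l++
l=2 r=14: 8+38=46 <68, l++
l=3 r=14: 16+38=54 <68, l++
l=4 r=14: 18+38=56 <68, l++
l=5 r=14: 21+38=59 <68, l++
l=6 r=14: 22+38=60 <68, l++
l=7 r=14: 23+38=61 <68, l++
l=8 r=14: 30+38=68, found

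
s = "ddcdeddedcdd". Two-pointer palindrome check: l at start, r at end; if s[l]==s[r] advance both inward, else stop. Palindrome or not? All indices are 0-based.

l=0 r=11: 'd'=='d', l++,r--
l=1 r=10: 'd'=='d', l++,r--
l=2 r=9: 'c'=='c', l++,r--
l=3 r=8: 'd'=='d', l++,r--
l=4 r=7: 'e'=='e', l++,r--
l=5 r=6: 'd'=='d', l++,r--

palindrome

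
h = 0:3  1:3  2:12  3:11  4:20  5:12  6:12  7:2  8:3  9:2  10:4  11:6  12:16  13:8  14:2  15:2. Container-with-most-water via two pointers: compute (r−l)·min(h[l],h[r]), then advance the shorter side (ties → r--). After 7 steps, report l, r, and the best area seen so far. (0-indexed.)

[0,15] min(3,2)*15=30 best=30 * → r--
[0,14] min(3,2)*14=28 best=30 → r--
[0,13] min(3,8)*13=39 best=39 * → l++
[1,13] min(3,8)*12=36 best=39 → l++
[2,13] min(12,8)*11=88 best=88 * → r--
[2,12] min(12,16)*10=120 best=120 * → l++
[3,12] min(11,16)*9=99 best=120 → l++

l=4, r=12, best area=120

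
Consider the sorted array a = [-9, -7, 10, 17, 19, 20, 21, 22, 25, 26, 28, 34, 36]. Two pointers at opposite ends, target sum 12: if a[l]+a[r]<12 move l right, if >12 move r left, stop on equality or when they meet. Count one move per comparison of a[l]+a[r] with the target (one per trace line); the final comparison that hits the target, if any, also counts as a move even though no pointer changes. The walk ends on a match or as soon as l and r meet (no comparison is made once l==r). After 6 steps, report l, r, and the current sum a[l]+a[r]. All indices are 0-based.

l=0 r=12: -9+36=27 >12, r--
l=0 r=11: -9+34=25 >12, r--
l=0 r=10: -9+28=19 >12, r--
l=0 r=9: -9+26=17 >12, r--
l=0 r=8: -9+25=16 >12, r--
l=0 r=7: -9+22=13 >12, r--

l=0, r=6, sum=12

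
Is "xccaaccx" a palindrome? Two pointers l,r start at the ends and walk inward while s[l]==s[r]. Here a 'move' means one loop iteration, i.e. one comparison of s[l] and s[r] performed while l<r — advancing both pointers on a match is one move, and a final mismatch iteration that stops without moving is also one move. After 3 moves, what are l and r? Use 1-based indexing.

[1,8] 'x'=='x' → l++,r--
[2,7] 'c'=='c' → l++,r--
[3,6] 'c'=='c' → l++,r--

l=4, r=5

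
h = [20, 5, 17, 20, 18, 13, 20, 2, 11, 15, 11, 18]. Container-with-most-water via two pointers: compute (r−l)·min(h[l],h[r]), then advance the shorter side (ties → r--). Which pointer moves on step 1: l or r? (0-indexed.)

[0,11] min(20,18)*11=198 best=198 * → r--

r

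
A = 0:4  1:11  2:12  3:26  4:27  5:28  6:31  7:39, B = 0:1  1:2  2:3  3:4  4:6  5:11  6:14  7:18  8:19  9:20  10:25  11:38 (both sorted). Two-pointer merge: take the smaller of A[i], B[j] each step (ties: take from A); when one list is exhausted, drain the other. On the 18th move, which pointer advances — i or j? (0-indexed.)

i=0 j=0: A[i]=4>B[j]=1 take 1, j++
i=0 j=1: A[i]=4>B[j]=2 take 2, j++
i=0 j=2: A[i]=4>B[j]=3 take 3, j++
i=0 j=3: A[i]=4<=B[j]=4 take 4, i++
i=1 j=3: A[i]=11>B[j]=4 take 4, j++
i=1 j=4: A[i]=11>B[j]=6 take 6, j++
i=1 j=5: A[i]=11<=B[j]=11 take 11, i++
i=2 j=5: A[i]=12>B[j]=11 take 11, j++
i=2 j=6: A[i]=12<=B[j]=14 take 12, i++
i=3 j=6: A[i]=26>B[j]=14 take 14, j++
i=3 j=7: A[i]=26>B[j]=18 take 18, j++
i=3 j=8: A[i]=26>B[j]=19 take 19, j++
i=3 j=9: A[i]=26>B[j]=20 take 20, j++
i=3 j=10: A[i]=26>B[j]=25 take 25, j++
i=3 j=11: A[i]=26<=B[j]=38 take 26, i++
i=4 j=11: A[i]=27<=B[j]=38 take 27, i++
i=5 j=11: A[i]=28<=B[j]=38 take 28, i++
i=6 j=11: A[i]=31<=B[j]=38 take 31, i++

i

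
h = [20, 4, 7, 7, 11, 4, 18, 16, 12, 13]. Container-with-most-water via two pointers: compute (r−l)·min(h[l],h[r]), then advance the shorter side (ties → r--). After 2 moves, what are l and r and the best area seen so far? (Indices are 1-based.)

l=1 r=10: min(20,13)*9=117 best=117 *, r--
l=1 r=9: min(20,12)*8=96 best=117, r--

l=1, r=8, best area=117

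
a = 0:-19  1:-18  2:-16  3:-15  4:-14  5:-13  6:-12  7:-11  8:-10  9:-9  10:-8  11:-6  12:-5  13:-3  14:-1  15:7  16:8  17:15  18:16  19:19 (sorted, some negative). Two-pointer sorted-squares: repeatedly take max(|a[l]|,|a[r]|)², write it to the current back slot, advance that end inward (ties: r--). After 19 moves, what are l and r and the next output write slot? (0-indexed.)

l=14, r=14, next write slot=0

l=0 r=19: |-19|<=|19| out[19]=361, r--
l=0 r=18: |-19|>|16| out[18]=361, l++
l=1 r=18: |-18|>|16| out[17]=324, l++
l=2 r=18: |-16|<=|16| out[16]=256, r--
l=2 r=17: |-16|>|15| out[15]=256, l++
l=3 r=17: |-15|<=|15| out[14]=225, r--
l=3 r=16: |-15|>|8| out[13]=225, l++
l=4 r=16: |-14|>|8| out[12]=196, l++
l=5 r=16: |-13|>|8| out[11]=169, l++
l=6 r=16: |-12|>|8| out[10]=144, l++
l=7 r=16: |-11|>|8| out[9]=121, l++
l=8 r=16: |-10|>|8| out[8]=100, l++
l=9 r=16: |-9|>|8| out[7]=81, l++
l=10 r=16: |-8|<=|8| out[6]=64, r--
l=10 r=15: |-8|>|7| out[5]=64, l++
l=11 r=15: |-6|<=|7| out[4]=49, r--
l=11 r=14: |-6|>|-1| out[3]=36, l++
l=12 r=14: |-5|>|-1| out[2]=25, l++
l=13 r=14: |-3|>|-1| out[1]=9, l++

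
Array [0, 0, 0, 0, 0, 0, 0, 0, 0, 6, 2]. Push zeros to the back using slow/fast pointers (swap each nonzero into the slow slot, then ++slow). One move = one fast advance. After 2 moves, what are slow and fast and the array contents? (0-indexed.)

slow=0, fast=2, a=[0, 0, 0, 0, 0, 0, 0, 0, 0, 6, 2]

(s=0,f=0) a[fast]=0 → fast++
(s=0,f=1) a[fast]=0 → fast++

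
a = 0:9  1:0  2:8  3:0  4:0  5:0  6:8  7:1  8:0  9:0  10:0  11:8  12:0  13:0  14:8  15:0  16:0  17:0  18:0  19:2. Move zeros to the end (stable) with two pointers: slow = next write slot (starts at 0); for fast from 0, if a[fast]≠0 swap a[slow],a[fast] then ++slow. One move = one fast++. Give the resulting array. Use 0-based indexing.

slow=0 fast=0: a[fast]=9≠0 swap→a[0]=9, slow++,fast++
slow=1 fast=1: a[fast]=0, fast++
slow=1 fast=2: a[fast]=8≠0 swap→a[1]=8, slow++,fast++
slow=2 fast=3: a[fast]=0, fast++
slow=2 fast=4: a[fast]=0, fast++
slow=2 fast=5: a[fast]=0, fast++
slow=2 fast=6: a[fast]=8≠0 swap→a[2]=8, slow++,fast++
slow=3 fast=7: a[fast]=1≠0 swap→a[3]=1, slow++,fast++
slow=4 fast=8: a[fast]=0, fast++
slow=4 fast=9: a[fast]=0, fast++
slow=4 fast=10: a[fast]=0, fast++
slow=4 fast=11: a[fast]=8≠0 swap→a[4]=8, slow++,fast++
slow=5 fast=12: a[fast]=0, fast++
slow=5 fast=13: a[fast]=0, fast++
slow=5 fast=14: a[fast]=8≠0 swap→a[5]=8, slow++,fast++
slow=6 fast=15: a[fast]=0, fast++
slow=6 fast=16: a[fast]=0, fast++
slow=6 fast=17: a[fast]=0, fast++
slow=6 fast=18: a[fast]=0, fast++
slow=6 fast=19: a[fast]=2≠0 swap→a[6]=2, slow++,fast++

[9, 8, 8, 1, 8, 8, 2, 0, 0, 0, 0, 0, 0, 0, 0, 0, 0, 0, 0, 0]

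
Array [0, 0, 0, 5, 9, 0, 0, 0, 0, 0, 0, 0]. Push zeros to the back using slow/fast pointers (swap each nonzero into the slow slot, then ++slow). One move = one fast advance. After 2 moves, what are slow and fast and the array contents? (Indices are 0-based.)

slow=0, fast=2, a=[0, 0, 0, 5, 9, 0, 0, 0, 0, 0, 0, 0]

(s=0,f=0) a[fast]=0 → fast++
(s=0,f=1) a[fast]=0 → fast++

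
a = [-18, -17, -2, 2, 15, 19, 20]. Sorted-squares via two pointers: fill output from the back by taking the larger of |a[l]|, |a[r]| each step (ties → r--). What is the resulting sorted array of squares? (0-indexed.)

l=0 r=6: |-18|<=|20| out[6]=400, r--
l=0 r=5: |-18|<=|19| out[5]=361, r--
l=0 r=4: |-18|>|15| out[4]=324, l++
l=1 r=4: |-17|>|15| out[3]=289, l++
l=2 r=4: |-2|<=|15| out[2]=225, r--
l=2 r=3: |-2|<=|2| out[1]=4, r--
l=2 r=2: |-2|<=|-2| out[0]=4, r--

[4, 4, 225, 289, 324, 361, 400]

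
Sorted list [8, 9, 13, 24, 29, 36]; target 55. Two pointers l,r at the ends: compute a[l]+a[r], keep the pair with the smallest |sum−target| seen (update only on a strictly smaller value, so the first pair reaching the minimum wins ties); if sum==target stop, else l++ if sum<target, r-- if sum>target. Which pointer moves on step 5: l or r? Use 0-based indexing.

l

l=0 r=5: 8+36=44 d=11 *, l++
l=1 r=5: 9+36=45 d=10 *, l++
l=2 r=5: 13+36=49 d=6 *, l++
l=3 r=5: 24+36=60 d=5 *, r--
l=3 r=4: 24+29=53 d=2 *, l++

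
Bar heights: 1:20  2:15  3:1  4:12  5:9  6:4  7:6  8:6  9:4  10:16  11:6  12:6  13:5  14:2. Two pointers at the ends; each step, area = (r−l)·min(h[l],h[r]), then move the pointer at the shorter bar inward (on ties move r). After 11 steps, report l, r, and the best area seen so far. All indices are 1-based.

l=1 r=14: min(20,2)*13=26 best=26 *, r--
l=1 r=13: min(20,5)*12=60 best=60 *, r--
l=1 r=12: min(20,6)*11=66 best=66 *, r--
l=1 r=11: min(20,6)*10=60 best=66, r--
l=1 r=10: min(20,16)*9=144 best=144 *, r--
l=1 r=9: min(20,4)*8=32 best=144, r--
l=1 r=8: min(20,6)*7=42 best=144, r--
l=1 r=7: min(20,6)*6=36 best=144, r--
l=1 r=6: min(20,4)*5=20 best=144, r--
l=1 r=5: min(20,9)*4=36 best=144, r--
l=1 r=4: min(20,12)*3=36 best=144, r--

l=1, r=3, best area=144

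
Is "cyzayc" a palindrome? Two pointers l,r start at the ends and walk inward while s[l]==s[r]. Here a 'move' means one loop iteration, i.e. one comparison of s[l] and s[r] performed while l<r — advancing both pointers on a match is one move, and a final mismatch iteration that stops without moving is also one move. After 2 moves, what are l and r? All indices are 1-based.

[1,6] 'c'=='c' → l++,r--
[2,5] 'y'=='y' → l++,r--

l=3, r=4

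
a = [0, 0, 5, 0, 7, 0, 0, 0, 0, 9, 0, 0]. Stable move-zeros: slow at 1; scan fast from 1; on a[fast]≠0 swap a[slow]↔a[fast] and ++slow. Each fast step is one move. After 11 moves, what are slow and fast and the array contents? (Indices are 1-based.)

(s=1,f=1) a[fast]=0 → fast++
(s=1,f=2) a[fast]=0 → fast++
(s=1,f=3) a[fast]=5≠0 swap→a[1]=5 → slow++,fast++
(s=2,f=4) a[fast]=0 → fast++
(s=2,f=5) a[fast]=7≠0 swap→a[2]=7 → slow++,fast++
(s=3,f=6) a[fast]=0 → fast++
(s=3,f=7) a[fast]=0 → fast++
(s=3,f=8) a[fast]=0 → fast++
(s=3,f=9) a[fast]=0 → fast++
(s=3,f=10) a[fast]=9≠0 swap→a[3]=9 → slow++,fast++
(s=4,f=11) a[fast]=0 → fast++

slow=4, fast=12, a=[5, 7, 9, 0, 0, 0, 0, 0, 0, 0, 0, 0]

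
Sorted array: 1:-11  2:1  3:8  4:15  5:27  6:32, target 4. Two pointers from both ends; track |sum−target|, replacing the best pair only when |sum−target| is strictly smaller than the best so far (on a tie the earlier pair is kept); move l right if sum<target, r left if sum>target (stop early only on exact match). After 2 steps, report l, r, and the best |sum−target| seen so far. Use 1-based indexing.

l=1, r=4, best |Δ|=12

[1,6] -11+32=21 d=17 * → r--
[1,5] -11+27=16 d=12 * → r--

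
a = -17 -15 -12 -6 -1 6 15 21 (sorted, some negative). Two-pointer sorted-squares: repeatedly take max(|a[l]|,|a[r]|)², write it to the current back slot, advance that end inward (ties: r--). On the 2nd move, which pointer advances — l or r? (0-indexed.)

l

l=0 r=7: |-17|<=|21| out[7]=441, r--
l=0 r=6: |-17|>|15| out[6]=289, l++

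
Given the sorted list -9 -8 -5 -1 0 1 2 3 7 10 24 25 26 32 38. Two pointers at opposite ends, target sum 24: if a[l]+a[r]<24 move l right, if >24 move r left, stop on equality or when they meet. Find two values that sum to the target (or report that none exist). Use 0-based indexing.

(-8, 32)

[0,14] -9+38=29 >24 → r--
[0,13] -9+32=23 <24 → l++
[1,13] -8+32=24 → found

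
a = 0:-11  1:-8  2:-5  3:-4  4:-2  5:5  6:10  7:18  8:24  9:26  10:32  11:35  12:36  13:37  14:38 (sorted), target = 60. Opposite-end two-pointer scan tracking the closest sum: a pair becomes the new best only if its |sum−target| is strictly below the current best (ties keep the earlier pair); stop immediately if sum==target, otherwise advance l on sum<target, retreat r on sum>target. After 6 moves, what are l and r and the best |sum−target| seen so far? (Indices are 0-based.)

l=0 r=14: -11+38=27 d=33 *, l++
l=1 r=14: -8+38=30 d=30 *, l++
l=2 r=14: -5+38=33 d=27 *, l++
l=3 r=14: -4+38=34 d=26 *, l++
l=4 r=14: -2+38=36 d=24 *, l++
l=5 r=14: 5+38=43 d=17 *, l++

l=6, r=14, best |Δ|=17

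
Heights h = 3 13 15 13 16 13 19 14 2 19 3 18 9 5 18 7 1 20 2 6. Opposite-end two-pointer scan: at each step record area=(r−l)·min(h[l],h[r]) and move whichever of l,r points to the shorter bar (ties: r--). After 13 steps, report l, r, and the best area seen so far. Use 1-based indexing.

[1,20] min(3,6)*19=57 best=57 * → l++
[2,20] min(13,6)*18=108 best=108 * → r--
[2,19] min(13,2)*17=34 best=108 → r--
[2,18] min(13,20)*16=208 best=208 * → l++
[3,18] min(15,20)*15=225 best=225 * → l++
[4,18] min(13,20)*14=182 best=225 → l++
[5,18] min(16,20)*13=208 best=225 → l++
[6,18] min(13,20)*12=156 best=225 → l++
[7,18] min(19,20)*11=209 best=225 → l++
[8,18] min(14,20)*10=140 best=225 → l++
[9,18] min(2,20)*9=18 best=225 → l++
[10,18] min(19,20)*8=152 best=225 → l++
[11,18] min(3,20)*7=21 best=225 → l++

l=12, r=18, best area=225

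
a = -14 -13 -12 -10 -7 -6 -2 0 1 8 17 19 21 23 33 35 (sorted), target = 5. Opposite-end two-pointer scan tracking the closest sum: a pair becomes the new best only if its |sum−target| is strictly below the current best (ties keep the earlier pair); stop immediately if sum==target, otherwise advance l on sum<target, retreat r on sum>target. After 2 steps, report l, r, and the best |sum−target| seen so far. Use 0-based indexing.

l=0, r=13, best |Δ|=14

[0,15] -14+35=21 d=16 * → r--
[0,14] -14+33=19 d=14 * → r--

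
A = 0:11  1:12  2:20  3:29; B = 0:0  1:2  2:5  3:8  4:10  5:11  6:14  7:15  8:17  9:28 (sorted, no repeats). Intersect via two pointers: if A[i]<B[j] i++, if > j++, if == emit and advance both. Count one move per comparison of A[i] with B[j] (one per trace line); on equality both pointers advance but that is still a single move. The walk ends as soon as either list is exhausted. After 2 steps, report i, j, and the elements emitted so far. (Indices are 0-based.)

i=0, j=2, emitted=[]

[i=0,j=0] 11>0 → j++
[i=0,j=1] 11>2 → j++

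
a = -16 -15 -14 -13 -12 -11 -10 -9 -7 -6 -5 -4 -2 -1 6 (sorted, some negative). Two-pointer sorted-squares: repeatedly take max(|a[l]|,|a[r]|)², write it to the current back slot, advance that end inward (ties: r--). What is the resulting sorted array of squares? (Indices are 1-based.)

[1, 4, 16, 25, 36, 36, 49, 81, 100, 121, 144, 169, 196, 225, 256]

l=1 r=15: |-16|>|6| out[15]=256, l++
l=2 r=15: |-15|>|6| out[14]=225, l++
l=3 r=15: |-14|>|6| out[13]=196, l++
l=4 r=15: |-13|>|6| out[12]=169, l++
l=5 r=15: |-12|>|6| out[11]=144, l++
l=6 r=15: |-11|>|6| out[10]=121, l++
l=7 r=15: |-10|>|6| out[9]=100, l++
l=8 r=15: |-9|>|6| out[8]=81, l++
l=9 r=15: |-7|>|6| out[7]=49, l++
l=10 r=15: |-6|<=|6| out[6]=36, r--
l=10 r=14: |-6|>|-1| out[5]=36, l++
l=11 r=14: |-5|>|-1| out[4]=25, l++
l=12 r=14: |-4|>|-1| out[3]=16, l++
l=13 r=14: |-2|>|-1| out[2]=4, l++
l=14 r=14: |-1|<=|-1| out[1]=1, r--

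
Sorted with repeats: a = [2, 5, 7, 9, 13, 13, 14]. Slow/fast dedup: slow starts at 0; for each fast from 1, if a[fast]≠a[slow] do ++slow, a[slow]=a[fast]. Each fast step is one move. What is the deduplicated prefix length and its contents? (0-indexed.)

length 6; prefix = [2, 5, 7, 9, 13, 14]

slow=0 fast=1: a[fast]=5≠a[slow]=2 write a[1]=5, slow++,fast++
slow=1 fast=2: a[fast]=7≠a[slow]=5 write a[2]=7, slow++,fast++
slow=2 fast=3: a[fast]=9≠a[slow]=7 write a[3]=9, slow++,fast++
slow=3 fast=4: a[fast]=13≠a[slow]=9 write a[4]=13, slow++,fast++
slow=4 fast=5: a[fast]=13=a[slow] dup, fast++
slow=4 fast=6: a[fast]=14≠a[slow]=13 write a[5]=14, slow++,fast++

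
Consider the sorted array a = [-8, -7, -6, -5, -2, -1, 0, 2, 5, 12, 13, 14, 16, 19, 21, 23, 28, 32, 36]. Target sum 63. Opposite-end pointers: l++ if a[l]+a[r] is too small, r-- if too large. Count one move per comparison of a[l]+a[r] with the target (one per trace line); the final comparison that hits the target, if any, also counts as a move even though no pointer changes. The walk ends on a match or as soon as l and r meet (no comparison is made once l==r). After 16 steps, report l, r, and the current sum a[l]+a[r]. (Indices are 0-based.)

l=16, r=18, sum=64

[0,18] -8+36=28 <63 → l++
[1,18] -7+36=29 <63 → l++
[2,18] -6+36=30 <63 → l++
[3,18] -5+36=31 <63 → l++
[4,18] -2+36=34 <63 → l++
[5,18] -1+36=35 <63 → l++
[6,18] 0+36=36 <63 → l++
[7,18] 2+36=38 <63 → l++
[8,18] 5+36=41 <63 → l++
[9,18] 12+36=48 <63 → l++
[10,18] 13+36=49 <63 → l++
[11,18] 14+36=50 <63 → l++
[12,18] 16+36=52 <63 → l++
[13,18] 19+36=55 <63 → l++
[14,18] 21+36=57 <63 → l++
[15,18] 23+36=59 <63 → l++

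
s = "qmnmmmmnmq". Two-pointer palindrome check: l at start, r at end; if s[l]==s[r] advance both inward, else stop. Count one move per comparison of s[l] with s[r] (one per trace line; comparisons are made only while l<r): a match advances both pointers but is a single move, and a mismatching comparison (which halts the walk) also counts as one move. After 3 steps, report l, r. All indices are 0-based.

[0,9] 'q'=='q' → l++,r--
[1,8] 'm'=='m' → l++,r--
[2,7] 'n'=='n' → l++,r--

l=3, r=6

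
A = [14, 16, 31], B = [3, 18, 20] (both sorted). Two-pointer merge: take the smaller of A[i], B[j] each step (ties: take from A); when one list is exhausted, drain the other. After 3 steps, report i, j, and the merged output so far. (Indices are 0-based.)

i=2, j=1, merged so far=[3, 14, 16]

[i=0,j=0] A[i]=14>B[j]=3 take 3 → j++
[i=0,j=1] A[i]=14<=B[j]=18 take 14 → i++
[i=1,j=1] A[i]=16<=B[j]=18 take 16 → i++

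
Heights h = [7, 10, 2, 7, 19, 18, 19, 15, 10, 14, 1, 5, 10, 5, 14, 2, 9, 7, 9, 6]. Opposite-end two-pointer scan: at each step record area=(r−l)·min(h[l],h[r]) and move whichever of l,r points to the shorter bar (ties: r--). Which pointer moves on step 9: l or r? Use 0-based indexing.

l=0 r=19: min(7,6)*19=114 best=114 *, r--
l=0 r=18: min(7,9)*18=126 best=126 *, l++
l=1 r=18: min(10,9)*17=153 best=153 *, r--
l=1 r=17: min(10,7)*16=112 best=153, r--
l=1 r=16: min(10,9)*15=135 best=153, r--
l=1 r=15: min(10,2)*14=28 best=153, r--
l=1 r=14: min(10,14)*13=130 best=153, l++
l=2 r=14: min(2,14)*12=24 best=153, l++
l=3 r=14: min(7,14)*11=77 best=153, l++

l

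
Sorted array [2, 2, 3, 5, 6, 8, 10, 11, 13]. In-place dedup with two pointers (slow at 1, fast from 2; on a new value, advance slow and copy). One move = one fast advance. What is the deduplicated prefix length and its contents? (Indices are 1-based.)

slow=1 fast=2: a[fast]=2=a[slow] dup, fast++
slow=1 fast=3: a[fast]=3≠a[slow]=2 write a[2]=3, slow++,fast++
slow=2 fast=4: a[fast]=5≠a[slow]=3 write a[3]=5, slow++,fast++
slow=3 fast=5: a[fast]=6≠a[slow]=5 write a[4]=6, slow++,fast++
slow=4 fast=6: a[fast]=8≠a[slow]=6 write a[5]=8, slow++,fast++
slow=5 fast=7: a[fast]=10≠a[slow]=8 write a[6]=10, slow++,fast++
slow=6 fast=8: a[fast]=11≠a[slow]=10 write a[7]=11, slow++,fast++
slow=7 fast=9: a[fast]=13≠a[slow]=11 write a[8]=13, slow++,fast++

length 8; prefix = [2, 3, 5, 6, 8, 10, 11, 13]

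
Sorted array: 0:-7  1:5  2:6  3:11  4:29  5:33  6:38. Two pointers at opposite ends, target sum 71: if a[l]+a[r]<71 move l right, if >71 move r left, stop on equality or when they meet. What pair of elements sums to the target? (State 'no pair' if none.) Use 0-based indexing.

(33, 38)

l=0 r=6: -7+38=31 <71, l++
l=1 r=6: 5+38=43 <71, l++
l=2 r=6: 6+38=44 <71, l++
l=3 r=6: 11+38=49 <71, l++
l=4 r=6: 29+38=67 <71, l++
l=5 r=6: 33+38=71, found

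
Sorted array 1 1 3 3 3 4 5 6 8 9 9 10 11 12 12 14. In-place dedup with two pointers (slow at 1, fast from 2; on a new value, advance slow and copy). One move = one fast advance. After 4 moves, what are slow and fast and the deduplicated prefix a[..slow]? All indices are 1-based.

slow=2, fast=6, prefix=[1, 3]

slow=1 fast=2: a[fast]=1=a[slow] dup, fast++
slow=1 fast=3: a[fast]=3≠a[slow]=1 write a[2]=3, slow++,fast++
slow=2 fast=4: a[fast]=3=a[slow] dup, fast++
slow=2 fast=5: a[fast]=3=a[slow] dup, fast++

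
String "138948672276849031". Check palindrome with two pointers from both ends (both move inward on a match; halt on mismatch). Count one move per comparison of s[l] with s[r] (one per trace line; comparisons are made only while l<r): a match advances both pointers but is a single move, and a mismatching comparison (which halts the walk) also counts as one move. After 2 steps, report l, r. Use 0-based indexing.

l=2, r=15

l=0 r=17: '1'=='1', l++,r--
l=1 r=16: '3'=='3', l++,r--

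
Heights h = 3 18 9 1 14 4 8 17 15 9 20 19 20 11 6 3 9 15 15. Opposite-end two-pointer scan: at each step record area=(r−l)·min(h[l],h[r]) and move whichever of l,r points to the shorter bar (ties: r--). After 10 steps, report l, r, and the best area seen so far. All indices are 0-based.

l=4, r=12, best area=255

l=0 r=18: min(3,15)*18=54 best=54 *, l++
l=1 r=18: min(18,15)*17=255 best=255 *, r--
l=1 r=17: min(18,15)*16=240 best=255, r--
l=1 r=16: min(18,9)*15=135 best=255, r--
l=1 r=15: min(18,3)*14=42 best=255, r--
l=1 r=14: min(18,6)*13=78 best=255, r--
l=1 r=13: min(18,11)*12=132 best=255, r--
l=1 r=12: min(18,20)*11=198 best=255, l++
l=2 r=12: min(9,20)*10=90 best=255, l++
l=3 r=12: min(1,20)*9=9 best=255, l++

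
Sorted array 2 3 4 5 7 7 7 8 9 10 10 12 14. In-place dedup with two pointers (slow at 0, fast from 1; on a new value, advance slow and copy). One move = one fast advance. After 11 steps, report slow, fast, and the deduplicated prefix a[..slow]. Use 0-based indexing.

slow=8, fast=12, prefix=[2, 3, 4, 5, 7, 8, 9, 10, 12]

(s=0,f=1) a[fast]=3≠a[slow]=2 write a[1]=3 → slow++,fast++
(s=1,f=2) a[fast]=4≠a[slow]=3 write a[2]=4 → slow++,fast++
(s=2,f=3) a[fast]=5≠a[slow]=4 write a[3]=5 → slow++,fast++
(s=3,f=4) a[fast]=7≠a[slow]=5 write a[4]=7 → slow++,fast++
(s=4,f=5) a[fast]=7=a[slow] dup → fast++
(s=4,f=6) a[fast]=7=a[slow] dup → fast++
(s=4,f=7) a[fast]=8≠a[slow]=7 write a[5]=8 → slow++,fast++
(s=5,f=8) a[fast]=9≠a[slow]=8 write a[6]=9 → slow++,fast++
(s=6,f=9) a[fast]=10≠a[slow]=9 write a[7]=10 → slow++,fast++
(s=7,f=10) a[fast]=10=a[slow] dup → fast++
(s=7,f=11) a[fast]=12≠a[slow]=10 write a[8]=12 → slow++,fast++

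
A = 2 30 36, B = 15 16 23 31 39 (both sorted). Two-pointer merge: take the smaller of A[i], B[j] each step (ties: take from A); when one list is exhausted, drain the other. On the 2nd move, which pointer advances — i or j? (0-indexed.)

i=0 j=0: A[i]=2<=B[j]=15 take 2, i++
i=1 j=0: A[i]=30>B[j]=15 take 15, j++

j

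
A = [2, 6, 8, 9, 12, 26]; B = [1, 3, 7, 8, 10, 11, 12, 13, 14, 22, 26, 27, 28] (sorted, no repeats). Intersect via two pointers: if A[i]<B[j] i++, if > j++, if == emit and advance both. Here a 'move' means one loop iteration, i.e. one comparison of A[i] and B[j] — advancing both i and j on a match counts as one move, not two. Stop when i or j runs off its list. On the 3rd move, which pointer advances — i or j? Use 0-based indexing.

i=0 j=0: 2>1, j++
i=0 j=1: 2<3, i++
i=1 j=1: 6>3, j++

j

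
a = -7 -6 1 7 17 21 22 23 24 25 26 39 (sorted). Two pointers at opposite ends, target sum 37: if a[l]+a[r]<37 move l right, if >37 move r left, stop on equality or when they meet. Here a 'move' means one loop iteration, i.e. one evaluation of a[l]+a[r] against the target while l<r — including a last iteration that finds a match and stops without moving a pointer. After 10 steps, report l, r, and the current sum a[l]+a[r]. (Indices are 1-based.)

[1,12] -7+39=32 <37 → l++
[2,12] -6+39=33 <37 → l++
[3,12] 1+39=40 >37 → r--
[3,11] 1+26=27 <37 → l++
[4,11] 7+26=33 <37 → l++
[5,11] 17+26=43 >37 → r--
[5,10] 17+25=42 >37 → r--
[5,9] 17+24=41 >37 → r--
[5,8] 17+23=40 >37 → r--
[5,7] 17+22=39 >37 → r--

l=5, r=6, sum=38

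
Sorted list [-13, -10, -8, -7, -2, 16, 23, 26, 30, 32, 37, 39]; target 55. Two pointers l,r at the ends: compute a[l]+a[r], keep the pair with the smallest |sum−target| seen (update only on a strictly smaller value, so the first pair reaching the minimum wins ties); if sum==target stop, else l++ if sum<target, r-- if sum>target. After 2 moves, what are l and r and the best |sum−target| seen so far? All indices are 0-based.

l=2, r=11, best |Δ|=26

[0,11] -13+39=26 d=29 * → l++
[1,11] -10+39=29 d=26 * → l++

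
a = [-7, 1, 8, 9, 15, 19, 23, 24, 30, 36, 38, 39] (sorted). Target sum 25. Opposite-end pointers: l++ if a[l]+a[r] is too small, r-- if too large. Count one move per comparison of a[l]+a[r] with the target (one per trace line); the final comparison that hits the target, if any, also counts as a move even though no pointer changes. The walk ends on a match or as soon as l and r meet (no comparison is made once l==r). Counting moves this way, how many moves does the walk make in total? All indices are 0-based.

l=0 r=11: -7+39=32 >25, r--
l=0 r=10: -7+38=31 >25, r--
l=0 r=9: -7+36=29 >25, r--
l=0 r=8: -7+30=23 <25, l++
l=1 r=8: 1+30=31 >25, r--
l=1 r=7: 1+24=25, found

6 moves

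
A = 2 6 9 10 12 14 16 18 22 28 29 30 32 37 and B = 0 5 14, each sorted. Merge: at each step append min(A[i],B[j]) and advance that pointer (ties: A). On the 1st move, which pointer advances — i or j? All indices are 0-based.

j

[i=0,j=0] A[i]=2>B[j]=0 take 0 → j++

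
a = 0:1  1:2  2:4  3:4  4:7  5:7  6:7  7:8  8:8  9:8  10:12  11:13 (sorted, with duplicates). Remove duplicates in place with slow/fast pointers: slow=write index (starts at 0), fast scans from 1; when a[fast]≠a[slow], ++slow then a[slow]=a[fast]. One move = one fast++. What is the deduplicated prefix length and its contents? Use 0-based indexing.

(s=0,f=1) a[fast]=2≠a[slow]=1 write a[1]=2 → slow++,fast++
(s=1,f=2) a[fast]=4≠a[slow]=2 write a[2]=4 → slow++,fast++
(s=2,f=3) a[fast]=4=a[slow] dup → fast++
(s=2,f=4) a[fast]=7≠a[slow]=4 write a[3]=7 → slow++,fast++
(s=3,f=5) a[fast]=7=a[slow] dup → fast++
(s=3,f=6) a[fast]=7=a[slow] dup → fast++
(s=3,f=7) a[fast]=8≠a[slow]=7 write a[4]=8 → slow++,fast++
(s=4,f=8) a[fast]=8=a[slow] dup → fast++
(s=4,f=9) a[fast]=8=a[slow] dup → fast++
(s=4,f=10) a[fast]=12≠a[slow]=8 write a[5]=12 → slow++,fast++
(s=5,f=11) a[fast]=13≠a[slow]=12 write a[6]=13 → slow++,fast++

length 7; prefix = [1, 2, 4, 7, 8, 12, 13]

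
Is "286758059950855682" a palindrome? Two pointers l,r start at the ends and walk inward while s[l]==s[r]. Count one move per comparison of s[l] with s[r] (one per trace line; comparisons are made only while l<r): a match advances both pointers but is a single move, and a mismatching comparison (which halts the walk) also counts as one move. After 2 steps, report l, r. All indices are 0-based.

l=0 r=17: '2'=='2', l++,r--
l=1 r=16: '8'=='8', l++,r--

l=2, r=15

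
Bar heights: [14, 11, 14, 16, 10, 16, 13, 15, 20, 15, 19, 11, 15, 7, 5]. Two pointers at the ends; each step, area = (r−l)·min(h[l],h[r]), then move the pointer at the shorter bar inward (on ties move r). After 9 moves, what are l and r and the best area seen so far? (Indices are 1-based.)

l=1 r=15: min(14,5)*14=70 best=70 *, r--
l=1 r=14: min(14,7)*13=91 best=91 *, r--
l=1 r=13: min(14,15)*12=168 best=168 *, l++
l=2 r=13: min(11,15)*11=121 best=168, l++
l=3 r=13: min(14,15)*10=140 best=168, l++
l=4 r=13: min(16,15)*9=135 best=168, r--
l=4 r=12: min(16,11)*8=88 best=168, r--
l=4 r=11: min(16,19)*7=112 best=168, l++
l=5 r=11: min(10,19)*6=60 best=168, l++

l=6, r=11, best area=168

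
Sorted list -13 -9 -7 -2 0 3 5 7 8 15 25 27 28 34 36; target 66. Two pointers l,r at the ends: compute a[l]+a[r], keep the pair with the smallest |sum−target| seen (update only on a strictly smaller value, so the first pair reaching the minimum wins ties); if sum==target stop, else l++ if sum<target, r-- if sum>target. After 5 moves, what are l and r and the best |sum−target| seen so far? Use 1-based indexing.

l=6, r=15, best |Δ|=30

[1,15] -13+36=23 d=43 * → l++
[2,15] -9+36=27 d=39 * → l++
[3,15] -7+36=29 d=37 * → l++
[4,15] -2+36=34 d=32 * → l++
[5,15] 0+36=36 d=30 * → l++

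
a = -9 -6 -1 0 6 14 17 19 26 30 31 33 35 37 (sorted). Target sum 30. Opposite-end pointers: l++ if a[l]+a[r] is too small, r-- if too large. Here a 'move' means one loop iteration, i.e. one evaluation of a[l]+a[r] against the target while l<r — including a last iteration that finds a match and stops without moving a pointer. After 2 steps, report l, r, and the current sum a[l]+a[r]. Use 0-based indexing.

[0,13] -9+37=28 <30 → l++
[1,13] -6+37=31 >30 → r--

l=1, r=12, sum=29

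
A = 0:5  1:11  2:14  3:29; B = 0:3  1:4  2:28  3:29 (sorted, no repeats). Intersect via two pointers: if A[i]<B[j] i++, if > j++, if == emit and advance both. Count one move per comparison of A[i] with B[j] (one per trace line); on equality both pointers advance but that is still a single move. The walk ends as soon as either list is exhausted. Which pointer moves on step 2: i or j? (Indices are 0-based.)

[i=0,j=0] 5>3 → j++
[i=0,j=1] 5>4 → j++

j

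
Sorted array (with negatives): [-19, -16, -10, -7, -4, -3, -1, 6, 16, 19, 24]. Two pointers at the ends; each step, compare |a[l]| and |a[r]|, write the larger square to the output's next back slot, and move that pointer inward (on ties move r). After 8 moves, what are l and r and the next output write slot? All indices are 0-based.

[0,10] |-19|<=|24| out[10]=576 → r--
[0,9] |-19|<=|19| out[9]=361 → r--
[0,8] |-19|>|16| out[8]=361 → l++
[1,8] |-16|<=|16| out[7]=256 → r--
[1,7] |-16|>|6| out[6]=256 → l++
[2,7] |-10|>|6| out[5]=100 → l++
[3,7] |-7|>|6| out[4]=49 → l++
[4,7] |-4|<=|6| out[3]=36 → r--

l=4, r=6, next write slot=2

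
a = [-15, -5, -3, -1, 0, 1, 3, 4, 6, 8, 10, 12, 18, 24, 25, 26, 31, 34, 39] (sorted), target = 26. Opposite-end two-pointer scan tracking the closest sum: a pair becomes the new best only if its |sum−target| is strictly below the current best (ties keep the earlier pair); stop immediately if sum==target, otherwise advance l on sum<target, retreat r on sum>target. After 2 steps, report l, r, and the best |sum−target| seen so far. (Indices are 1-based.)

l=2, r=18, best |Δ|=2

[1,19] -15+39=24 d=2 * → l++
[2,19] -5+39=34 d=8 → r--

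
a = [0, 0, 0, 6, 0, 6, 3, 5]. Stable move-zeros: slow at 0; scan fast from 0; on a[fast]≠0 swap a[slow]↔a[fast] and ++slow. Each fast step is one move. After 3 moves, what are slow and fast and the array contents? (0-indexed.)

slow=0, fast=3, a=[0, 0, 0, 6, 0, 6, 3, 5]

slow=0 fast=0: a[fast]=0, fast++
slow=0 fast=1: a[fast]=0, fast++
slow=0 fast=2: a[fast]=0, fast++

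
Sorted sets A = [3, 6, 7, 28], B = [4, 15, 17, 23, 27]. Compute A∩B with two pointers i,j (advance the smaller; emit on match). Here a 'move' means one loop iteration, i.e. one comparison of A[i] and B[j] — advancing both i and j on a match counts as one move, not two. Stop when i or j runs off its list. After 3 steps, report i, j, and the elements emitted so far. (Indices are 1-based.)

i=3, j=2, emitted=[]

i=1 j=1: 3<4, i++
i=2 j=1: 6>4, j++
i=2 j=2: 6<15, i++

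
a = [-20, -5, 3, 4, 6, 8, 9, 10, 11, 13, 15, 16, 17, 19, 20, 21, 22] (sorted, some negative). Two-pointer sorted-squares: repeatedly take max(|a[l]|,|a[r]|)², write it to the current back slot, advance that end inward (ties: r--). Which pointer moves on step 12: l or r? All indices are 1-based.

[1,17] |-20|<=|22| out[17]=484 → r--
[1,16] |-20|<=|21| out[16]=441 → r--
[1,15] |-20|<=|20| out[15]=400 → r--
[1,14] |-20|>|19| out[14]=400 → l++
[2,14] |-5|<=|19| out[13]=361 → r--
[2,13] |-5|<=|17| out[12]=289 → r--
[2,12] |-5|<=|16| out[11]=256 → r--
[2,11] |-5|<=|15| out[10]=225 → r--
[2,10] |-5|<=|13| out[9]=169 → r--
[2,9] |-5|<=|11| out[8]=121 → r--
[2,8] |-5|<=|10| out[7]=100 → r--
[2,7] |-5|<=|9| out[6]=81 → r--

r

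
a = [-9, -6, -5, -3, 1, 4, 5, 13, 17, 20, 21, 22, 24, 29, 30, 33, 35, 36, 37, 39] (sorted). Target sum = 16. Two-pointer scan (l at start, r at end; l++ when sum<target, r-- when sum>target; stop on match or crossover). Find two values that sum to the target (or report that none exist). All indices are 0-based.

(-6, 22)

l=0 r=19: -9+39=30 >16, r--
l=0 r=18: -9+37=28 >16, r--
l=0 r=17: -9+36=27 >16, r--
l=0 r=16: -9+35=26 >16, r--
l=0 r=15: -9+33=24 >16, r--
l=0 r=14: -9+30=21 >16, r--
l=0 r=13: -9+29=20 >16, r--
l=0 r=12: -9+24=15 <16, l++
l=1 r=12: -6+24=18 >16, r--
l=1 r=11: -6+22=16, found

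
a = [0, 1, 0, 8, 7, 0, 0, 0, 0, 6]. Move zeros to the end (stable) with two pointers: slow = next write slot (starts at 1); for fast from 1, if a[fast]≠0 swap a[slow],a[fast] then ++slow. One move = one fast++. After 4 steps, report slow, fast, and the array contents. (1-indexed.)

(s=1,f=1) a[fast]=0 → fast++
(s=1,f=2) a[fast]=1≠0 swap→a[1]=1 → slow++,fast++
(s=2,f=3) a[fast]=0 → fast++
(s=2,f=4) a[fast]=8≠0 swap→a[2]=8 → slow++,fast++

slow=3, fast=5, a=[1, 8, 0, 0, 7, 0, 0, 0, 0, 6]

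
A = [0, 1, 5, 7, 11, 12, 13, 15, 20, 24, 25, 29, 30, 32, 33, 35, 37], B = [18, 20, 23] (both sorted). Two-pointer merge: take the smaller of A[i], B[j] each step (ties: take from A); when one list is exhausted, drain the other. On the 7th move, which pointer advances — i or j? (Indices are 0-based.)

i=0 j=0: A[i]=0<=B[j]=18 take 0, i++
i=1 j=0: A[i]=1<=B[j]=18 take 1, i++
i=2 j=0: A[i]=5<=B[j]=18 take 5, i++
i=3 j=0: A[i]=7<=B[j]=18 take 7, i++
i=4 j=0: A[i]=11<=B[j]=18 take 11, i++
i=5 j=0: A[i]=12<=B[j]=18 take 12, i++
i=6 j=0: A[i]=13<=B[j]=18 take 13, i++

i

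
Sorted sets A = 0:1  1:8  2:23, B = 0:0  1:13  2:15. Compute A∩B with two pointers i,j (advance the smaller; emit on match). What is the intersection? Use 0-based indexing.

intersection = []

i=0 j=0: 1>0, j++
i=0 j=1: 1<13, i++
i=1 j=1: 8<13, i++
i=2 j=1: 23>13, j++
i=2 j=2: 23>15, j++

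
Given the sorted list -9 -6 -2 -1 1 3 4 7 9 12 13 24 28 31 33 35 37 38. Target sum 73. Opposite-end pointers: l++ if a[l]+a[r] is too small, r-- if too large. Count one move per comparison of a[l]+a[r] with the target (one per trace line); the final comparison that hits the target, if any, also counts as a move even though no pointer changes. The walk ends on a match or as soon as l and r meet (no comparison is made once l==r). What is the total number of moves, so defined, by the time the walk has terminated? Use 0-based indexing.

16 moves

l=0 r=17: -9+38=29 <73, l++
l=1 r=17: -6+38=32 <73, l++
l=2 r=17: -2+38=36 <73, l++
l=3 r=17: -1+38=37 <73, l++
l=4 r=17: 1+38=39 <73, l++
l=5 r=17: 3+38=41 <73, l++
l=6 r=17: 4+38=42 <73, l++
l=7 r=17: 7+38=45 <73, l++
l=8 r=17: 9+38=47 <73, l++
l=9 r=17: 12+38=50 <73, l++
l=10 r=17: 13+38=51 <73, l++
l=11 r=17: 24+38=62 <73, l++
l=12 r=17: 28+38=66 <73, l++
l=13 r=17: 31+38=69 <73, l++
l=14 r=17: 33+38=71 <73, l++
l=15 r=17: 35+38=73, found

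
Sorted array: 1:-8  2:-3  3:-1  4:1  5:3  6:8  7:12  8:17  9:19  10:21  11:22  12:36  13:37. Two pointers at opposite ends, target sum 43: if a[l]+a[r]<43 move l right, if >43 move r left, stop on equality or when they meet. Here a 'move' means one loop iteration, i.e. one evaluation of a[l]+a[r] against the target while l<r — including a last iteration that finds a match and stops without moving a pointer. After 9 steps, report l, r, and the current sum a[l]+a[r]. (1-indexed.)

l=8, r=11, sum=39

[1,13] -8+37=29 <43 → l++
[2,13] -3+37=34 <43 → l++
[3,13] -1+37=36 <43 → l++
[4,13] 1+37=38 <43 → l++
[5,13] 3+37=40 <43 → l++
[6,13] 8+37=45 >43 → r--
[6,12] 8+36=44 >43 → r--
[6,11] 8+22=30 <43 → l++
[7,11] 12+22=34 <43 → l++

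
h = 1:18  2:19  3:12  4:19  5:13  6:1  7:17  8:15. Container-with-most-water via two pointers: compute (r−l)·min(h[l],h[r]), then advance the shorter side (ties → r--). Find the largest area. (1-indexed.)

l=1 r=8: min(18,15)*7=105 best=105 *, r--
l=1 r=7: min(18,17)*6=102 best=105, r--
l=1 r=6: min(18,1)*5=5 best=105, r--
l=1 r=5: min(18,13)*4=52 best=105, r--
l=1 r=4: min(18,19)*3=54 best=105, l++
l=2 r=4: min(19,19)*2=38 best=105, r--
l=2 r=3: min(19,12)*1=12 best=105, r--

max area = 105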